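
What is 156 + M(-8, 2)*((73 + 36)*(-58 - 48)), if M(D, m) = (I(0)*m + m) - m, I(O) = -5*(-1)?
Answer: -115384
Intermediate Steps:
I(O) = 5
M(D, m) = 5*m (M(D, m) = (5*m + m) - m = 6*m - m = 5*m)
156 + M(-8, 2)*((73 + 36)*(-58 - 48)) = 156 + (5*2)*((73 + 36)*(-58 - 48)) = 156 + 10*(109*(-106)) = 156 + 10*(-11554) = 156 - 115540 = -115384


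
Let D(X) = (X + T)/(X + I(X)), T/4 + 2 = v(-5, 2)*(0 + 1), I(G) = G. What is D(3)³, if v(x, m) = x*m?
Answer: -3375/8 ≈ -421.88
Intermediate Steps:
v(x, m) = m*x
T = -48 (T = -8 + 4*((2*(-5))*(0 + 1)) = -8 + 4*(-10*1) = -8 + 4*(-10) = -8 - 40 = -48)
D(X) = (-48 + X)/(2*X) (D(X) = (X - 48)/(X + X) = (-48 + X)/((2*X)) = (-48 + X)*(1/(2*X)) = (-48 + X)/(2*X))
D(3)³ = ((½)*(-48 + 3)/3)³ = ((½)*(⅓)*(-45))³ = (-15/2)³ = -3375/8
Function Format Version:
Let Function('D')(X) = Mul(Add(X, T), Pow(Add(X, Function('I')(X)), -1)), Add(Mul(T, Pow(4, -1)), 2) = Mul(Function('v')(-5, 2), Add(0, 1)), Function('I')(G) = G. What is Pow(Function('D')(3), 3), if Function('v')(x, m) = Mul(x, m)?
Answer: Rational(-3375, 8) ≈ -421.88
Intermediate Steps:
Function('v')(x, m) = Mul(m, x)
T = -48 (T = Add(-8, Mul(4, Mul(Mul(2, -5), Add(0, 1)))) = Add(-8, Mul(4, Mul(-10, 1))) = Add(-8, Mul(4, -10)) = Add(-8, -40) = -48)
Function('D')(X) = Mul(Rational(1, 2), Pow(X, -1), Add(-48, X)) (Function('D')(X) = Mul(Add(X, -48), Pow(Add(X, X), -1)) = Mul(Add(-48, X), Pow(Mul(2, X), -1)) = Mul(Add(-48, X), Mul(Rational(1, 2), Pow(X, -1))) = Mul(Rational(1, 2), Pow(X, -1), Add(-48, X)))
Pow(Function('D')(3), 3) = Pow(Mul(Rational(1, 2), Pow(3, -1), Add(-48, 3)), 3) = Pow(Mul(Rational(1, 2), Rational(1, 3), -45), 3) = Pow(Rational(-15, 2), 3) = Rational(-3375, 8)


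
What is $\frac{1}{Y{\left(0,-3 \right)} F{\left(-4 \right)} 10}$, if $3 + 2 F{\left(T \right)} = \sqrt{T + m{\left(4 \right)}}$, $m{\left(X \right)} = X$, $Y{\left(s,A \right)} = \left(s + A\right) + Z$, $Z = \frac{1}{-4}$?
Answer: $\frac{4}{195} \approx 0.020513$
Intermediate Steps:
$Z = - \frac{1}{4} \approx -0.25$
$Y{\left(s,A \right)} = - \frac{1}{4} + A + s$ ($Y{\left(s,A \right)} = \left(s + A\right) - \frac{1}{4} = \left(A + s\right) - \frac{1}{4} = - \frac{1}{4} + A + s$)
$F{\left(T \right)} = - \frac{3}{2} + \frac{\sqrt{4 + T}}{2}$ ($F{\left(T \right)} = - \frac{3}{2} + \frac{\sqrt{T + 4}}{2} = - \frac{3}{2} + \frac{\sqrt{4 + T}}{2}$)
$\frac{1}{Y{\left(0,-3 \right)} F{\left(-4 \right)} 10} = \frac{1}{\left(- \frac{1}{4} - 3 + 0\right) \left(- \frac{3}{2} + \frac{\sqrt{4 - 4}}{2}\right) 10} = \frac{1}{- \frac{13 \left(- \frac{3}{2} + \frac{\sqrt{0}}{2}\right)}{4} \cdot 10} = \frac{1}{- \frac{13 \left(- \frac{3}{2} + \frac{1}{2} \cdot 0\right)}{4} \cdot 10} = \frac{1}{- \frac{13 \left(- \frac{3}{2} + 0\right)}{4} \cdot 10} = \frac{1}{\left(- \frac{13}{4}\right) \left(- \frac{3}{2}\right) 10} = \frac{1}{\frac{39}{8} \cdot 10} = \frac{1}{\frac{195}{4}} = \frac{4}{195}$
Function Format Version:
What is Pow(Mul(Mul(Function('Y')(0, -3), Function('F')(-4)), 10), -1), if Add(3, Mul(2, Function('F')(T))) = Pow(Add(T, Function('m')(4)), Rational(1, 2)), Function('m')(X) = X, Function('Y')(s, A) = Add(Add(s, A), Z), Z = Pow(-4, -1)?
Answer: Rational(4, 195) ≈ 0.020513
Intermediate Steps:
Z = Rational(-1, 4) ≈ -0.25000
Function('Y')(s, A) = Add(Rational(-1, 4), A, s) (Function('Y')(s, A) = Add(Add(s, A), Rational(-1, 4)) = Add(Add(A, s), Rational(-1, 4)) = Add(Rational(-1, 4), A, s))
Function('F')(T) = Add(Rational(-3, 2), Mul(Rational(1, 2), Pow(Add(4, T), Rational(1, 2)))) (Function('F')(T) = Add(Rational(-3, 2), Mul(Rational(1, 2), Pow(Add(T, 4), Rational(1, 2)))) = Add(Rational(-3, 2), Mul(Rational(1, 2), Pow(Add(4, T), Rational(1, 2)))))
Pow(Mul(Mul(Function('Y')(0, -3), Function('F')(-4)), 10), -1) = Pow(Mul(Mul(Add(Rational(-1, 4), -3, 0), Add(Rational(-3, 2), Mul(Rational(1, 2), Pow(Add(4, -4), Rational(1, 2))))), 10), -1) = Pow(Mul(Mul(Rational(-13, 4), Add(Rational(-3, 2), Mul(Rational(1, 2), Pow(0, Rational(1, 2))))), 10), -1) = Pow(Mul(Mul(Rational(-13, 4), Add(Rational(-3, 2), Mul(Rational(1, 2), 0))), 10), -1) = Pow(Mul(Mul(Rational(-13, 4), Add(Rational(-3, 2), 0)), 10), -1) = Pow(Mul(Mul(Rational(-13, 4), Rational(-3, 2)), 10), -1) = Pow(Mul(Rational(39, 8), 10), -1) = Pow(Rational(195, 4), -1) = Rational(4, 195)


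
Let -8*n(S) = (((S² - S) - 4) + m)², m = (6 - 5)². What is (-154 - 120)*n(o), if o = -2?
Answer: 1233/4 ≈ 308.25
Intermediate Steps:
m = 1 (m = 1² = 1)
n(S) = -(-3 + S² - S)²/8 (n(S) = -(((S² - S) - 4) + 1)²/8 = -((-4 + S² - S) + 1)²/8 = -(-3 + S² - S)²/8)
(-154 - 120)*n(o) = (-154 - 120)*(-(3 - 2 - 1*(-2)²)²/8) = -(-137)*(3 - 2 - 1*4)²/4 = -(-137)*(3 - 2 - 4)²/4 = -(-137)*(-3)²/4 = -(-137)*9/4 = -274*(-9/8) = 1233/4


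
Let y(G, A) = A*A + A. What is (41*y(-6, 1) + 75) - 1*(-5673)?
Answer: 5830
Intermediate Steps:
y(G, A) = A + A² (y(G, A) = A² + A = A + A²)
(41*y(-6, 1) + 75) - 1*(-5673) = (41*(1*(1 + 1)) + 75) - 1*(-5673) = (41*(1*2) + 75) + 5673 = (41*2 + 75) + 5673 = (82 + 75) + 5673 = 157 + 5673 = 5830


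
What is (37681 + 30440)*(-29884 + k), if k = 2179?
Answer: -1887292305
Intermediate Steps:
(37681 + 30440)*(-29884 + k) = (37681 + 30440)*(-29884 + 2179) = 68121*(-27705) = -1887292305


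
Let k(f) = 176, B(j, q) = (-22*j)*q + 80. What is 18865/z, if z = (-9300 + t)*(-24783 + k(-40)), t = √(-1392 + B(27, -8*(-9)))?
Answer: 797475/9678836848 + 343*I*√2755/9678836848 ≈ 8.2394e-5 + 1.8601e-6*I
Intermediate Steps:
B(j, q) = 80 - 22*j*q (B(j, q) = -22*j*q + 80 = 80 - 22*j*q)
t = 4*I*√2755 (t = √(-1392 + (80 - 22*27*(-8*(-9)))) = √(-1392 + (80 - 22*27*72)) = √(-1392 + (80 - 42768)) = √(-1392 - 42688) = √(-44080) = 4*I*√2755 ≈ 209.95*I)
z = 228845100 - 98428*I*√2755 (z = (-9300 + 4*I*√2755)*(-24783 + 176) = (-9300 + 4*I*√2755)*(-24607) = 228845100 - 98428*I*√2755 ≈ 2.2885e+8 - 5.1663e+6*I)
18865/z = 18865/(228845100 - 98428*I*√2755)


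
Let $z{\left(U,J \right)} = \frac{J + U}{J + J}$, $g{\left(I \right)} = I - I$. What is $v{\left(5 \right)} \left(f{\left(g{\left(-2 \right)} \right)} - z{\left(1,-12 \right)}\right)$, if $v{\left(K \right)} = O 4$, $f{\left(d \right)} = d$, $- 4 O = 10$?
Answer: $\frac{55}{12} \approx 4.5833$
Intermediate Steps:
$O = - \frac{5}{2}$ ($O = \left(- \frac{1}{4}\right) 10 = - \frac{5}{2} \approx -2.5$)
$g{\left(I \right)} = 0$
$z{\left(U,J \right)} = \frac{J + U}{2 J}$
$v{\left(K \right)} = -10$ ($v{\left(K \right)} = \left(- \frac{5}{2}\right) 4 = -10$)
$v{\left(5 \right)} \left(f{\left(g{\left(-2 \right)} \right)} - z{\left(1,-12 \right)}\right) = - 10 \left(0 - \frac{-12 + 1}{2 \left(-12\right)}\right) = - 10 \left(0 - \frac{1}{2} \left(- \frac{1}{12}\right) \left(-11\right)\right) = - 10 \left(0 - \frac{11}{24}\right) = \left(-10\right) \left(- \frac{11}{24}\right) = \frac{55}{12}$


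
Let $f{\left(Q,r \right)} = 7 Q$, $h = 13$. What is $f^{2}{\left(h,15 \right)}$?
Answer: $8281$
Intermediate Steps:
$f^{2}{\left(h,15 \right)} = \left(7 \cdot 13\right)^{2} = 91^{2} = 8281$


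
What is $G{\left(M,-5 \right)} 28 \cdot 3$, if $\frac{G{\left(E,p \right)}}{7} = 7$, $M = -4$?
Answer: $4116$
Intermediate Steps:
$G{\left(E,p \right)} = 49$ ($G{\left(E,p \right)} = 7 \cdot 7 = 49$)
$G{\left(M,-5 \right)} 28 \cdot 3 = 49 \cdot 28 \cdot 3 = 1372 \cdot 3 = 4116$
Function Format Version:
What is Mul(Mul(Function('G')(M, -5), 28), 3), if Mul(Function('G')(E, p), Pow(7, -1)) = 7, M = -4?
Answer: 4116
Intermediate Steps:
Function('G')(E, p) = 49 (Function('G')(E, p) = Mul(7, 7) = 49)
Mul(Mul(Function('G')(M, -5), 28), 3) = Mul(Mul(49, 28), 3) = Mul(1372, 3) = 4116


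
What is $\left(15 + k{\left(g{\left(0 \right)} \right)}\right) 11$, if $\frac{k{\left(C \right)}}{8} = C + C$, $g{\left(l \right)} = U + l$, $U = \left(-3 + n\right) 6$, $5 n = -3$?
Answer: $- \frac{18183}{5} \approx -3636.6$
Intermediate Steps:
$n = - \frac{3}{5}$ ($n = \frac{1}{5} \left(-3\right) = - \frac{3}{5} \approx -0.6$)
$U = - \frac{108}{5}$ ($U = \left(-3 - \frac{3}{5}\right) 6 = \left(- \frac{18}{5}\right) 6 = - \frac{108}{5} \approx -21.6$)
$g{\left(l \right)} = - \frac{108}{5} + l$
$k{\left(C \right)} = 16 C$ ($k{\left(C \right)} = 8 \left(C + C\right) = 8 \cdot 2 C = 16 C$)
$\left(15 + k{\left(g{\left(0 \right)} \right)}\right) 11 = \left(15 + 16 \left(- \frac{108}{5} + 0\right)\right) 11 = \left(15 + 16 \left(- \frac{108}{5}\right)\right) 11 = \left(15 - \frac{1728}{5}\right) 11 = \left(- \frac{1653}{5}\right) 11 = - \frac{18183}{5}$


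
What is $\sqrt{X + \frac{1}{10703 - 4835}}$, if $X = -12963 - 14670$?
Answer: $\frac{i \sqrt{26430522209}}{978} \approx 166.23 i$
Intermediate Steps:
$X = -27633$ ($X = -12963 - 14670 = -27633$)
$\sqrt{X + \frac{1}{10703 - 4835}} = \sqrt{-27633 + \frac{1}{10703 - 4835}} = \sqrt{-27633 + \frac{1}{5868}} = \sqrt{- \frac{162150443}{5868}} = \frac{i \sqrt{26430522209}}{978}$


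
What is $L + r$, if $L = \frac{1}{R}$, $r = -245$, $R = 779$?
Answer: $- \frac{190854}{779} \approx -245.0$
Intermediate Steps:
$L = \frac{1}{779} \approx 0.0012837$
$L + r = \frac{1}{779} - 245 = - \frac{190854}{779}$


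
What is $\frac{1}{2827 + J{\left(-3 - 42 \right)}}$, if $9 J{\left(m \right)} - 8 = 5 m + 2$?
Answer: $\frac{9}{25228} \approx 0.00035675$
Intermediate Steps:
$J{\left(m \right)} = \frac{10}{9} + \frac{5 m}{9}$ ($J{\left(m \right)} = \frac{8}{9} + \frac{5 m + 2}{9} = \frac{8}{9} + \frac{2 + 5 m}{9} = \frac{8}{9} + \left(\frac{2}{9} + \frac{5 m}{9}\right) = \frac{10}{9} + \frac{5 m}{9}$)
$\frac{1}{2827 + J{\left(-3 - 42 \right)}} = \frac{1}{2827 + \left(\frac{10}{9} + \frac{5 \left(-3 - 42\right)}{9}\right)} = \frac{1}{2827 + \left(\frac{10}{9} + \frac{5}{9} \left(-45\right)\right)} = \frac{1}{2827 + \left(\frac{10}{9} - 25\right)} = \frac{1}{2827 - \frac{215}{9}} = \frac{1}{\frac{25228}{9}} = \frac{9}{25228}$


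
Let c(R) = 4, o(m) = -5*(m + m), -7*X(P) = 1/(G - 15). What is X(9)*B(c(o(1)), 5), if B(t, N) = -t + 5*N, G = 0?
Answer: ⅕ ≈ 0.20000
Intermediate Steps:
X(P) = 1/105 (X(P) = -1/(7*(0 - 15)) = -⅐/(-15) = -⅐*(-1/15) = 1/105)
o(m) = -10*m
X(9)*B(c(o(1)), 5) = (-1*4 + 5*5)/105 = (-4 + 25)/105 = (1/105)*21 = ⅕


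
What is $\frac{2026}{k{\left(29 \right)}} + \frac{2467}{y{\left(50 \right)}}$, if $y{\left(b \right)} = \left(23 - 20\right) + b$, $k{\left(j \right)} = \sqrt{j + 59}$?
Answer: $\frac{2467}{53} + \frac{1013 \sqrt{22}}{22} \approx 262.52$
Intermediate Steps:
$k{\left(j \right)} = \sqrt{59 + j}$
$y{\left(b \right)} = 3 + b$
$\frac{2026}{k{\left(29 \right)}} + \frac{2467}{y{\left(50 \right)}} = \frac{2026}{\sqrt{59 + 29}} + \frac{2467}{3 + 50} = \frac{2026}{\sqrt{88}} + \frac{2467}{53} = \frac{2026}{2 \sqrt{22}} + 2467 \cdot \frac{1}{53} = 2026 \frac{\sqrt{22}}{44} + \frac{2467}{53} = \frac{1013 \sqrt{22}}{22} + \frac{2467}{53} = \frac{2467}{53} + \frac{1013 \sqrt{22}}{22}$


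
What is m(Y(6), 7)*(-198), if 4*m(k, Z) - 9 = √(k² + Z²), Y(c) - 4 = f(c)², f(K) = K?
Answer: -891/2 - 99*√1649/2 ≈ -2455.6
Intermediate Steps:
Y(c) = 4 + c²
m(k, Z) = 9/4 + √(Z² + k²)/4 (m(k, Z) = 9/4 + √(k² + Z²)/4 = 9/4 + √(Z² + k²)/4)
m(Y(6), 7)*(-198) = (9/4 + √(7² + (4 + 6²)²)/4)*(-198) = (9/4 + √(49 + (4 + 36)²)/4)*(-198) = (9/4 + √(49 + 40²)/4)*(-198) = (9/4 + √(49 + 1600)/4)*(-198) = (9/4 + √1649/4)*(-198) = -891/2 - 99*√1649/2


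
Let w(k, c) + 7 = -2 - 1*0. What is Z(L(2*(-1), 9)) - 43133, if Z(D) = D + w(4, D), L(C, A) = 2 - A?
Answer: -43149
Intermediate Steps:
w(k, c) = -9 (w(k, c) = -7 + (-2 - 1*0) = -7 + (-2 + 0) = -7 - 2 = -9)
Z(D) = -9 + D (Z(D) = D - 9 = -9 + D)
Z(L(2*(-1), 9)) - 43133 = (-9 + (2 - 1*9)) - 43133 = (-9 + (2 - 9)) - 43133 = (-9 - 7) - 43133 = -16 - 43133 = -43149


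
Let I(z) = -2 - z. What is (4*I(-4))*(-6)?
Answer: -48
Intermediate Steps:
(4*I(-4))*(-6) = (4*(-2 - 1*(-4)))*(-6) = (4*(-2 + 4))*(-6) = (4*2)*(-6) = 8*(-6) = -48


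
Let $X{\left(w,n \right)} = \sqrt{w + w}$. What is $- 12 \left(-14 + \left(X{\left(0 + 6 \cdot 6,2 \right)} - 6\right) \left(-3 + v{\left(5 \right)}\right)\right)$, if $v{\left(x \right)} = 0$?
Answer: $-48 + 216 \sqrt{2} \approx 257.47$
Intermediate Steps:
$X{\left(w,n \right)} = \sqrt{2} \sqrt{w}$ ($X{\left(w,n \right)} = \sqrt{2 w} = \sqrt{2} \sqrt{w}$)
$- 12 \left(-14 + \left(X{\left(0 + 6 \cdot 6,2 \right)} - 6\right) \left(-3 + v{\left(5 \right)}\right)\right) = - 12 \left(-14 + \left(\sqrt{2} \sqrt{0 + 6 \cdot 6} - 6\right) \left(-3 + 0\right)\right) = - 12 \left(-14 + \left(\sqrt{2} \sqrt{0 + 36} - 6\right) \left(-3\right)\right) = - 12 \left(-14 + \left(\sqrt{2} \sqrt{36} - 6\right) \left(-3\right)\right) = - 12 \left(-14 + \left(\sqrt{2} \cdot 6 - 6\right) \left(-3\right)\right) = - 12 \left(-14 + \left(6 \sqrt{2} - 6\right) \left(-3\right)\right) = - 12 \left(-14 + \left(-6 + 6 \sqrt{2}\right) \left(-3\right)\right) = - 12 \left(-14 + \left(18 - 18 \sqrt{2}\right)\right) = - 12 \left(4 - 18 \sqrt{2}\right) = -48 + 216 \sqrt{2}$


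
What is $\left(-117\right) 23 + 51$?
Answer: $-2640$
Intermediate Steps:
$\left(-117\right) 23 + 51 = -2691 + 51 = -2640$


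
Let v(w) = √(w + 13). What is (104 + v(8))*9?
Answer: 936 + 9*√21 ≈ 977.24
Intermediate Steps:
v(w) = √(13 + w)
(104 + v(8))*9 = (104 + √(13 + 8))*9 = (104 + √21)*9 = 936 + 9*√21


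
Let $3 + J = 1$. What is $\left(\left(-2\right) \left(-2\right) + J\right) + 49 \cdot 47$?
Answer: $2305$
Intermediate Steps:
$J = -2$ ($J = -3 + 1 = -2$)
$\left(\left(-2\right) \left(-2\right) + J\right) + 49 \cdot 47 = \left(\left(-2\right) \left(-2\right) - 2\right) + 49 \cdot 47 = \left(4 - 2\right) + 2303 = 2 + 2303 = 2305$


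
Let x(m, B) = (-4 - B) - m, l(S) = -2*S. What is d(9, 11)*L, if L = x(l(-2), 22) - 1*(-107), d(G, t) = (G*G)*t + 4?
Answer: 68915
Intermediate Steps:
x(m, B) = -4 - B - m
d(G, t) = 4 + t*G**2 (d(G, t) = G**2*t + 4 = t*G**2 + 4 = 4 + t*G**2)
L = 77 (L = (-4 - 1*22 - (-2)*(-2)) - 1*(-107) = (-4 - 22 - 1*4) + 107 = (-4 - 22 - 4) + 107 = -30 + 107 = 77)
d(9, 11)*L = (4 + 11*9**2)*77 = (4 + 11*81)*77 = (4 + 891)*77 = 895*77 = 68915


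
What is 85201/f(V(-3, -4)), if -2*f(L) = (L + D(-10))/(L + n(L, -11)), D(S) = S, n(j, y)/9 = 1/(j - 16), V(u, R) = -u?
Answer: 5112060/91 ≈ 56177.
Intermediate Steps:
n(j, y) = 9/(-16 + j) (n(j, y) = 9/(j - 16) = 9/(-16 + j))
f(L) = -(-10 + L)/(2*(L + 9/(-16 + L))) (f(L) = -(L - 10)/(2*(L + 9/(-16 + L))) = -(-10 + L)/(2*(L + 9/(-16 + L))))
85201/f(V(-3, -4)) = 85201/((-(-16 - 1*(-3))*(-10 - 1*(-3))/(18 + 2*(-1*(-3))*(-16 - 1*(-3))))) = 85201/((-(-16 + 3)*(-10 + 3)/(18 + 2*3*(-16 + 3)))) = 85201/((-1*(-13)*(-7)/(18 + 2*3*(-13)))) = 85201/((-1*(-13)*(-7)/(18 - 78))) = 85201/((-1*(-13)*(-7)/(-60))) = 85201/((-1*(-1/60)*(-13)*(-7))) = 85201/(91/60) = 85201*(60/91) = 5112060/91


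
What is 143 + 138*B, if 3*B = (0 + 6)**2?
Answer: 1799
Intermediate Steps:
B = 12 (B = (0 + 6)**2/3 = (1/3)*6**2 = (1/3)*36 = 12)
143 + 138*B = 143 + 138*12 = 143 + 1656 = 1799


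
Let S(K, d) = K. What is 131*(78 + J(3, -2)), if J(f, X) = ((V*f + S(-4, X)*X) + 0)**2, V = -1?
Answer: 13493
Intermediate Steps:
J(f, X) = (-f - 4*X)**2 (J(f, X) = ((-f - 4*X) + 0)**2 = (-f - 4*X)**2)
131*(78 + J(3, -2)) = 131*(78 + (3 + 4*(-2))**2) = 131*(78 + (3 - 8)**2) = 131*(78 + (-5)**2) = 131*(78 + 25) = 131*103 = 13493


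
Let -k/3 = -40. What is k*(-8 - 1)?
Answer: -1080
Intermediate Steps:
k = 120 (k = -3*(-40) = 120)
k*(-8 - 1) = 120*(-8 - 1) = 120*(-9) = -1080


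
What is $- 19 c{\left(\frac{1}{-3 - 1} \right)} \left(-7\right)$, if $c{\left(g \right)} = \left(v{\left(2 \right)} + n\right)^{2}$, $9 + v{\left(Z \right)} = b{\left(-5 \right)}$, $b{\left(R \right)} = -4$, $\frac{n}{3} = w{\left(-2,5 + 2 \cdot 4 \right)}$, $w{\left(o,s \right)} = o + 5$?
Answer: $2128$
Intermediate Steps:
$w{\left(o,s \right)} = 5 + o$
$n = 9$ ($n = 3 \left(5 - 2\right) = 3 \cdot 3 = 9$)
$v{\left(Z \right)} = -13$ ($v{\left(Z \right)} = -9 - 4 = -13$)
$c{\left(g \right)} = 16$ ($c{\left(g \right)} = \left(-13 + 9\right)^{2} = \left(-4\right)^{2} = 16$)
$- 19 c{\left(\frac{1}{-3 - 1} \right)} \left(-7\right) = \left(-19\right) 16 \left(-7\right) = \left(-304\right) \left(-7\right) = 2128$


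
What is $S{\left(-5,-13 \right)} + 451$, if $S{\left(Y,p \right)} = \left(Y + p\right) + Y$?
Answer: $428$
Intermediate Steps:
$S{\left(Y,p \right)} = p + 2 Y$
$S{\left(-5,-13 \right)} + 451 = \left(-13 + 2 \left(-5\right)\right) + 451 = \left(-13 - 10\right) + 451 = -23 + 451 = 428$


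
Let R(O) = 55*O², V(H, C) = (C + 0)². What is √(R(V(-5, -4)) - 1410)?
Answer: √12670 ≈ 112.56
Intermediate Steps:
V(H, C) = C²
√(R(V(-5, -4)) - 1410) = √(55*((-4)²)² - 1410) = √(55*16² - 1410) = √(55*256 - 1410) = √(14080 - 1410) = √12670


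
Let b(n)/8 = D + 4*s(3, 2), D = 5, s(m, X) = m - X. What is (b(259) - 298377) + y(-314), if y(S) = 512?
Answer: -297793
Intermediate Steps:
b(n) = 72 (b(n) = 8*(5 + 4*(3 - 1*2)) = 8*(5 + 4*(3 - 2)) = 8*(5 + 4*1) = 8*(5 + 4) = 8*9 = 72)
(b(259) - 298377) + y(-314) = (72 - 298377) + 512 = -298305 + 512 = -297793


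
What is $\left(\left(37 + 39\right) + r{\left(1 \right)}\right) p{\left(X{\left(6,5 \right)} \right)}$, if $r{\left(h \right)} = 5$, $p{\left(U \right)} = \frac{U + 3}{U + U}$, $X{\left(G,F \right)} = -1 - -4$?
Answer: $81$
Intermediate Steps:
$X{\left(G,F \right)} = 3$ ($X{\left(G,F \right)} = -1 + 4 = 3$)
$p{\left(U \right)} = \frac{3 + U}{2 U}$
$\left(\left(37 + 39\right) + r{\left(1 \right)}\right) p{\left(X{\left(6,5 \right)} \right)} = \left(\left(37 + 39\right) + 5\right) \frac{3 + 3}{2 \cdot 3} = \left(76 + 5\right) \frac{1}{2} \cdot \frac{1}{3} \cdot 6 = 81 \cdot 1 = 81$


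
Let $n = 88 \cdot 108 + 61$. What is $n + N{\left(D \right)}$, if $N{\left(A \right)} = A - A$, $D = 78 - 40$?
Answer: $9565$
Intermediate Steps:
$D = 38$ ($D = 78 - 40 = 38$)
$N{\left(A \right)} = 0$
$n = 9565$ ($n = 9504 + 61 = 9565$)
$n + N{\left(D \right)} = 9565 + 0 = 9565$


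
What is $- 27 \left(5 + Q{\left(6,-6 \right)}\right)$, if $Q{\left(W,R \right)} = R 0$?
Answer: $-135$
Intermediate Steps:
$Q{\left(W,R \right)} = 0$
$- 27 \left(5 + Q{\left(6,-6 \right)}\right) = - 27 \left(5 + 0\right) = \left(-27\right) 5 = -135$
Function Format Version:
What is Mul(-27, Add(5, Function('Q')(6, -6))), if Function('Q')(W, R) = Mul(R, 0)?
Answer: -135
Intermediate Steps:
Function('Q')(W, R) = 0
Mul(-27, Add(5, Function('Q')(6, -6))) = Mul(-27, Add(5, 0)) = Mul(-27, 5) = -135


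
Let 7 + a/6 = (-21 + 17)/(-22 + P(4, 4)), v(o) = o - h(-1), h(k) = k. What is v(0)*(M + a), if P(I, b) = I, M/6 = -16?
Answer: -410/3 ≈ -136.67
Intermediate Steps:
M = -96 (M = 6*(-16) = -96)
v(o) = 1 + o (v(o) = o - 1*(-1) = o + 1 = 1 + o)
a = -122/3 (a = -42 + 6*((-21 + 17)/(-22 + 4)) = -42 + 6*(-4/(-18)) = -42 + 6*(-4*(-1/18)) = -42 + 6*(2/9) = -42 + 4/3 = -122/3 ≈ -40.667)
v(0)*(M + a) = (1 + 0)*(-96 - 122/3) = 1*(-410/3) = -410/3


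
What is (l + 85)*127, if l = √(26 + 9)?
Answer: 10795 + 127*√35 ≈ 11546.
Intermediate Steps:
l = √35 ≈ 5.9161
(l + 85)*127 = (√35 + 85)*127 = (85 + √35)*127 = 10795 + 127*√35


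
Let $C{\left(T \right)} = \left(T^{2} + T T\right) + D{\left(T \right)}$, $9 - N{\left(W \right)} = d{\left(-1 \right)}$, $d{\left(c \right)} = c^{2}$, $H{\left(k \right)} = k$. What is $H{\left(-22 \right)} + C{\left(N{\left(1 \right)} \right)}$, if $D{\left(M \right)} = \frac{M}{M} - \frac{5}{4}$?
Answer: $\frac{423}{4} \approx 105.75$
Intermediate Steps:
$D{\left(M \right)} = - \frac{1}{4}$ ($D{\left(M \right)} = 1 - \frac{5}{4} = - \frac{1}{4}$)
$N{\left(W \right)} = 8$ ($N{\left(W \right)} = 9 - \left(-1\right)^{2} = 9 - 1 = 8$)
$C{\left(T \right)} = - \frac{1}{4} + 2 T^{2}$ ($C{\left(T \right)} = \left(T^{2} + T T\right) - \frac{1}{4} = \left(T^{2} + T^{2}\right) - \frac{1}{4} = 2 T^{2} - \frac{1}{4} = - \frac{1}{4} + 2 T^{2}$)
$H{\left(-22 \right)} + C{\left(N{\left(1 \right)} \right)} = -22 - \left(\frac{1}{4} - 2 \cdot 8^{2}\right) = -22 + \left(- \frac{1}{4} + 2 \cdot 64\right) = -22 + \left(- \frac{1}{4} + 128\right) = -22 + \frac{511}{4} = \frac{423}{4}$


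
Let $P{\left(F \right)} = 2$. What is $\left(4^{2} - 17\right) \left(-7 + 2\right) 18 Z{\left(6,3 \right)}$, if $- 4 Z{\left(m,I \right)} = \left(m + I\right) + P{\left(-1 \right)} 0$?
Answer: $- \frac{405}{2} \approx -202.5$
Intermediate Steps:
$Z{\left(m,I \right)} = - \frac{I}{4} - \frac{m}{4}$ ($Z{\left(m,I \right)} = - \frac{\left(m + I\right) + 2 \cdot 0}{4} = - \frac{\left(I + m\right) + 0}{4} = - \frac{I + m}{4} = - \frac{I}{4} - \frac{m}{4}$)
$\left(4^{2} - 17\right) \left(-7 + 2\right) 18 Z{\left(6,3 \right)} = \left(4^{2} - 17\right) \left(-7 + 2\right) 18 \left(\left(- \frac{1}{4}\right) 3 - \frac{3}{2}\right) = \left(16 - 17\right) \left(-5\right) 18 \left(- \frac{3}{4} - \frac{3}{2}\right) = \left(-1\right) \left(-5\right) 18 \left(- \frac{9}{4}\right) = 5 \cdot 18 \left(- \frac{9}{4}\right) = 90 \left(- \frac{9}{4}\right) = - \frac{405}{2}$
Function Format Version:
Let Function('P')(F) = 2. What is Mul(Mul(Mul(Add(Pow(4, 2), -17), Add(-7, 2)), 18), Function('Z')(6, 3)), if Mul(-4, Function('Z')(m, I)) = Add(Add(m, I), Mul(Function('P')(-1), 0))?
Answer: Rational(-405, 2) ≈ -202.50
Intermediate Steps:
Function('Z')(m, I) = Add(Mul(Rational(-1, 4), I), Mul(Rational(-1, 4), m)) (Function('Z')(m, I) = Mul(Rational(-1, 4), Add(Add(m, I), Mul(2, 0))) = Mul(Rational(-1, 4), Add(Add(I, m), 0)) = Mul(Rational(-1, 4), Add(I, m)) = Add(Mul(Rational(-1, 4), I), Mul(Rational(-1, 4), m)))
Mul(Mul(Mul(Add(Pow(4, 2), -17), Add(-7, 2)), 18), Function('Z')(6, 3)) = Mul(Mul(Mul(Add(Pow(4, 2), -17), Add(-7, 2)), 18), Add(Mul(Rational(-1, 4), 3), Mul(Rational(-1, 4), 6))) = Mul(Mul(Mul(Add(16, -17), -5), 18), Add(Rational(-3, 4), Rational(-3, 2))) = Mul(Mul(Mul(-1, -5), 18), Rational(-9, 4)) = Mul(Mul(5, 18), Rational(-9, 4)) = Mul(90, Rational(-9, 4)) = Rational(-405, 2)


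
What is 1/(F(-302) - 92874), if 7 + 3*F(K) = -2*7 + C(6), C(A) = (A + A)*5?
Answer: -1/92861 ≈ -1.0769e-5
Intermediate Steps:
C(A) = 10*A (C(A) = (2*A)*5 = 10*A)
F(K) = 13 (F(K) = -7/3 + (-2*7 + 10*6)/3 = -7/3 + (-14 + 60)/3 = -7/3 + (1/3)*46 = -7/3 + 46/3 = 13)
1/(F(-302) - 92874) = 1/(13 - 92874) = 1/(-92861) = -1/92861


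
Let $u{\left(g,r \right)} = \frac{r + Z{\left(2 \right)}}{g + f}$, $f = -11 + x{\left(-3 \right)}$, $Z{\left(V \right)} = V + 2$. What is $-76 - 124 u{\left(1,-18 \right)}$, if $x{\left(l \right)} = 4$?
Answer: $- \frac{1096}{3} \approx -365.33$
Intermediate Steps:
$Z{\left(V \right)} = 2 + V$
$f = -7$ ($f = -11 + 4 = -7$)
$u{\left(g,r \right)} = \frac{4 + r}{-7 + g}$ ($u{\left(g,r \right)} = \frac{r + \left(2 + 2\right)}{g - 7} = \frac{r + 4}{-7 + g} = \frac{4 + r}{-7 + g}$)
$-76 - 124 u{\left(1,-18 \right)} = -76 - 124 \frac{4 - 18}{-7 + 1} = -76 - 124 \frac{1}{-6} \left(-14\right) = -76 - 124 \left(\left(- \frac{1}{6}\right) \left(-14\right)\right) = -76 - \frac{868}{3} = - \frac{1096}{3}$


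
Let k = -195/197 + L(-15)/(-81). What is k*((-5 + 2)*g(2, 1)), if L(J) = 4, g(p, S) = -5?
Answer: -82915/5319 ≈ -15.588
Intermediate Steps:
k = -16583/15957 (k = -195/197 + 4/(-81) = -195*1/197 + 4*(-1/81) = -195/197 - 4/81 = -16583/15957 ≈ -1.0392)
k*((-5 + 2)*g(2, 1)) = -16583*(-5 + 2)*(-5)/15957 = -(-16583)*(-5)/5319 = -16583/15957*15 = -82915/5319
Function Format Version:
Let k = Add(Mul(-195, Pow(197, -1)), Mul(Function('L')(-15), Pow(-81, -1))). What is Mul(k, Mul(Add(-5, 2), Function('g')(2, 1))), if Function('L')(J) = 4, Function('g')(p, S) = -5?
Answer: Rational(-82915, 5319) ≈ -15.588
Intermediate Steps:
k = Rational(-16583, 15957) (k = Add(Mul(-195, Pow(197, -1)), Mul(4, Pow(-81, -1))) = Add(Mul(-195, Rational(1, 197)), Mul(4, Rational(-1, 81))) = Add(Rational(-195, 197), Rational(-4, 81)) = Rational(-16583, 15957) ≈ -1.0392)
Mul(k, Mul(Add(-5, 2), Function('g')(2, 1))) = Mul(Rational(-16583, 15957), Mul(Add(-5, 2), -5)) = Mul(Rational(-16583, 15957), Mul(-3, -5)) = Mul(Rational(-16583, 15957), 15) = Rational(-82915, 5319)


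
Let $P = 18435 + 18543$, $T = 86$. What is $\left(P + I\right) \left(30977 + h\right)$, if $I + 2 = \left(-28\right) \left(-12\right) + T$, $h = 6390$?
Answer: $1397451066$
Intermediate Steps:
$P = 36978$
$I = 420$ ($I = -2 + \left(\left(-28\right) \left(-12\right) + 86\right) = -2 + \left(336 + 86\right) = -2 + 422 = 420$)
$\left(P + I\right) \left(30977 + h\right) = \left(36978 + 420\right) \left(30977 + 6390\right) = 37398 \cdot 37367 = 1397451066$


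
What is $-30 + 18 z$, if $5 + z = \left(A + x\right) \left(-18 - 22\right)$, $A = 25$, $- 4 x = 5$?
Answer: $-17220$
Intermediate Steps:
$x = - \frac{5}{4}$ ($x = \left(- \frac{1}{4}\right) 5 = - \frac{5}{4} \approx -1.25$)
$z = -955$ ($z = -5 + \left(25 - \frac{5}{4}\right) \left(-18 - 22\right) = -5 + \frac{95}{4} \left(-40\right) = -5 - 950 = -955$)
$-30 + 18 z = -30 + 18 \left(-955\right) = -30 - 17190 = -17220$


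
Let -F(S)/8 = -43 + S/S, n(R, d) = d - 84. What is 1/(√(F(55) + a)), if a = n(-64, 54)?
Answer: √34/102 ≈ 0.057166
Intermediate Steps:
n(R, d) = -84 + d
F(S) = 336 (F(S) = -8*(-43 + S/S) = -8*(-43 + 1) = -8*(-42) = 336)
a = -30 (a = -84 + 54 = -30)
1/(√(F(55) + a)) = 1/(√(336 - 30)) = 1/(√306) = 1/(3*√34) = √34/102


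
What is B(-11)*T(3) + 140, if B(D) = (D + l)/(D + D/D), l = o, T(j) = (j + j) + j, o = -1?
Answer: 754/5 ≈ 150.80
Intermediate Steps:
T(j) = 3*j (T(j) = 2*j + j = 3*j)
l = -1
B(D) = (-1 + D)/(1 + D) (B(D) = (D - 1)/(D + D/D) = (-1 + D)/(D + 1) = (-1 + D)/(1 + D))
B(-11)*T(3) + 140 = ((-1 - 11)/(1 - 11))*(3*3) + 140 = (-12/(-10))*9 + 140 = -⅒*(-12)*9 + 140 = (6/5)*9 + 140 = 54/5 + 140 = 754/5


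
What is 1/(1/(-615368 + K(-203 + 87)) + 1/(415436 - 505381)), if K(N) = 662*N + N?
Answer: -62266764820/782221 ≈ -79603.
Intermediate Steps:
K(N) = 663*N
1/(1/(-615368 + K(-203 + 87)) + 1/(415436 - 505381)) = 1/(1/(-615368 + 663*(-203 + 87)) + 1/(415436 - 505381)) = 1/(1/(-615368 + 663*(-116)) + 1/(-89945)) = 1/(1/(-615368 - 76908) - 1/89945) = 1/(1/(-692276) - 1/89945) = 1/(-1/692276 - 1/89945) = 1/(-782221/62266764820) = -62266764820/782221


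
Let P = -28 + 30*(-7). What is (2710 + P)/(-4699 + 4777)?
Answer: 412/13 ≈ 31.692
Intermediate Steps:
P = -238 (P = -28 - 210 = -238)
(2710 + P)/(-4699 + 4777) = (2710 - 238)/(-4699 + 4777) = 2472/78 = 2472*(1/78) = 412/13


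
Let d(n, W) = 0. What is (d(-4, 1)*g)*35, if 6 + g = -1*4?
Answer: 0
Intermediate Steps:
g = -10 (g = -6 - 1*4 = -6 - 4 = -10)
(d(-4, 1)*g)*35 = (0*(-10))*35 = 0*35 = 0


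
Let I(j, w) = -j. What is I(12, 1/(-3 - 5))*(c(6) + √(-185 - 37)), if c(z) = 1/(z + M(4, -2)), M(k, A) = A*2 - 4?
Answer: 6 - 12*I*√222 ≈ 6.0 - 178.8*I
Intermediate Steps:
M(k, A) = -4 + 2*A (M(k, A) = 2*A - 4 = -4 + 2*A)
c(z) = 1/(-8 + z) (c(z) = 1/(z + (-4 + 2*(-2))) = 1/(z + (-4 - 4)) = 1/(z - 8) = 1/(-8 + z))
I(12, 1/(-3 - 5))*(c(6) + √(-185 - 37)) = (-1*12)*(1/(-8 + 6) + √(-185 - 37)) = -12*(1/(-2) + √(-222)) = -12*(-½ + I*√222) = 6 - 12*I*√222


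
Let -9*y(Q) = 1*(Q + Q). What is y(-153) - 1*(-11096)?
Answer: 11130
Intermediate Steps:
y(Q) = -2*Q/9 (y(Q) = -(Q + Q)/9 = -2*Q/9)
y(-153) - 1*(-11096) = -2/9*(-153) - 1*(-11096) = 34 + 11096 = 11130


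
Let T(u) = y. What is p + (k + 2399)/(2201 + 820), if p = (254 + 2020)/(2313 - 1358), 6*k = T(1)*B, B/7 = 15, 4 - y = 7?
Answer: 959017/303690 ≈ 3.1579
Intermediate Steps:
y = -3 (y = 4 - 1*7 = 4 - 7 = -3)
T(u) = -3
B = 105 (B = 7*15 = 105)
k = -105/2 (k = (-3*105)/6 = (1/6)*(-315) = -105/2 ≈ -52.500)
p = 2274/955 ≈ 2.3812
p + (k + 2399)/(2201 + 820) = 2274/955 + (-105/2 + 2399)/(2201 + 820) = 2274/955 + (4693/2)/3021 = 2274/955 + (4693/2)*(1/3021) = 2274/955 + 247/318 = 959017/303690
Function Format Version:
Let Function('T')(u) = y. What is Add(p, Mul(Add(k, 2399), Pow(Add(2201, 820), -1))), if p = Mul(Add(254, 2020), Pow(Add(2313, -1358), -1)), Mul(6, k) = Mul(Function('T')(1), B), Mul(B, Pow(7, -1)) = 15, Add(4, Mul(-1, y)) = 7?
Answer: Rational(959017, 303690) ≈ 3.1579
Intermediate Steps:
y = -3 (y = Add(4, Mul(-1, 7)) = Add(4, -7) = -3)
Function('T')(u) = -3
B = 105 (B = Mul(7, 15) = 105)
k = Rational(-105, 2) (k = Mul(Rational(1, 6), Mul(-3, 105)) = Mul(Rational(1, 6), -315) = Rational(-105, 2) ≈ -52.500)
p = Rational(2274, 955) (p = Mul(2274, Pow(955, -1)) = Mul(2274, Rational(1, 955)) = Rational(2274, 955) ≈ 2.3812)
Add(p, Mul(Add(k, 2399), Pow(Add(2201, 820), -1))) = Add(Rational(2274, 955), Mul(Add(Rational(-105, 2), 2399), Pow(Add(2201, 820), -1))) = Add(Rational(2274, 955), Mul(Rational(4693, 2), Pow(3021, -1))) = Add(Rational(2274, 955), Mul(Rational(4693, 2), Rational(1, 3021))) = Add(Rational(2274, 955), Rational(247, 318)) = Rational(959017, 303690)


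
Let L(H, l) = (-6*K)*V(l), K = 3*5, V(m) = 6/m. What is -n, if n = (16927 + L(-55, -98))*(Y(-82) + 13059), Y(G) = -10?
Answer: -10826663957/49 ≈ -2.2095e+8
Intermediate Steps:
K = 15
L(H, l) = -540/l (L(H, l) = (-6*15)*(6/l) = -540/l)
n = 10826663957/49 (n = (16927 - 540/(-98))*(-10 + 13059) = (16927 - 540*(-1/98))*13049 = (16927 + 270/49)*13049 = (829693/49)*13049 = 10826663957/49 ≈ 2.2095e+8)
-n = -1*10826663957/49 = -10826663957/49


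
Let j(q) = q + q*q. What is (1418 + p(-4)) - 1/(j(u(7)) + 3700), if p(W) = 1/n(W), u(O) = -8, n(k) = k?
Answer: 1331267/939 ≈ 1417.8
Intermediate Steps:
j(q) = q + q**2
p(W) = 1/W
(1418 + p(-4)) - 1/(j(u(7)) + 3700) = (1418 + 1/(-4)) - 1/(-8*(1 - 8) + 3700) = (1418 - 1/4) - 1/(-8*(-7) + 3700) = 5671/4 - 1/(56 + 3700) = 5671/4 - 1/3756 = 1331267/939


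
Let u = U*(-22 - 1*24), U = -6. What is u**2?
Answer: 76176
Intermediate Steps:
u = 276 (u = -6*(-22 - 1*24) = -6*(-22 - 24) = -6*(-46) = 276)
u**2 = 276**2 = 76176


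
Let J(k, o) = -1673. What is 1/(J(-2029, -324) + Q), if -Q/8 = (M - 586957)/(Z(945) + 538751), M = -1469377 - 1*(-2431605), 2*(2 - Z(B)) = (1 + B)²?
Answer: -91295/155738703 ≈ -0.00058621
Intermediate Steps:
Z(B) = 2 - (1 + B)²/2
M = 962228 (M = -1469377 + 2431605 = 962228)
Q = -3002168/91295 (Q = -8*(962228 - 586957)/((2 - (1 + 945)²/2) + 538751) = -3002168/((2 - ½*946²) + 538751) = -3002168/((2 - ½*894916) + 538751) = -3002168/((2 - 447458) + 538751) = -3002168/(-447456 + 538751) = -3002168/91295 ≈ -32.884)
1/(J(-2029, -324) + Q) = 1/(-1673 - 3002168/91295) = 1/(-155738703/91295) = -91295/155738703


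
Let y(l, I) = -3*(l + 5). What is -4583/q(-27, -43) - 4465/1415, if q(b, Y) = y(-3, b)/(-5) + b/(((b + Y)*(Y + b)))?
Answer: -6360472829/1656399 ≈ -3839.9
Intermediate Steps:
y(l, I) = -15 - 3*l (y(l, I) = -3*(5 + l) = -15 - 3*l)
q(b, Y) = 6/5 + b/(Y + b)**2 (q(b, Y) = (-15 - 3*(-3))/(-5) + b/(((b + Y)*(Y + b))) = (-15 + 9)*(-1/5) + b/(((Y + b)*(Y + b))) = -6*(-1/5) + b/((Y + b)**2) = 6/5 + b/(Y + b)**2)
-4583/q(-27, -43) - 4465/1415 = -4583/(6/5 - 27/(-43 - 27)**2) - 4465/1415 = -4583/(6/5 - 27/(-70)**2) - 4465*1/1415 = -4583/(6/5 - 27*1/4900) - 893/283 = -4583/(6/5 - 27/4900) - 893/283 = -4583/5853/4900 - 893/283 = -4583*4900/5853 - 893/283 = -22456700/5853 - 893/283 = -6360472829/1656399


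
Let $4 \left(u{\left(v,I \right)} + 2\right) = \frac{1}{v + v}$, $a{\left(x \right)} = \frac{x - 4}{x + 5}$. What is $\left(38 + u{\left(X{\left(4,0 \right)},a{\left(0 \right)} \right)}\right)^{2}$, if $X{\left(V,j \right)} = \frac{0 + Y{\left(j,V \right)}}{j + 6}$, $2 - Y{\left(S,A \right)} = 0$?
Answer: $\frac{84681}{64} \approx 1323.1$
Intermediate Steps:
$Y{\left(S,A \right)} = 2$ ($Y{\left(S,A \right)} = 2 - 0 = 2 + 0 = 2$)
$a{\left(x \right)} = \frac{-4 + x}{5 + x}$
$X{\left(V,j \right)} = \frac{2}{6 + j}$ ($X{\left(V,j \right)} = \frac{0 + 2}{j + 6} = \frac{2}{6 + j}$)
$u{\left(v,I \right)} = -2 + \frac{1}{8 v}$ ($u{\left(v,I \right)} = -2 + \frac{1}{4 \left(v + v\right)} = -2 + \frac{1}{4 \cdot 2 v} = -2 + \frac{\frac{1}{2} \frac{1}{v}}{4} = -2 + \frac{1}{8 v}$)
$\left(38 + u{\left(X{\left(4,0 \right)},a{\left(0 \right)} \right)}\right)^{2} = \left(38 - \left(2 - \frac{1}{8 \frac{2}{6 + 0}}\right)\right)^{2} = \left(38 - \left(2 - \frac{1}{8 \cdot \frac{2}{6}}\right)\right)^{2} = \left(38 - \left(2 - \frac{1}{8 \cdot 2 \cdot \frac{1}{6}}\right)\right)^{2} = \left(38 - \left(2 - \frac{\frac{1}{\frac{1}{3}}}{8}\right)\right)^{2} = \left(38 + \left(-2 + \frac{1}{8} \cdot 3\right)\right)^{2} = \left(38 + \left(-2 + \frac{3}{8}\right)\right)^{2} = \left(38 - \frac{13}{8}\right)^{2} = \left(\frac{291}{8}\right)^{2} = \frac{84681}{64}$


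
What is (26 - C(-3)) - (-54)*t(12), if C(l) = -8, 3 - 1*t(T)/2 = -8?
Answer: 1222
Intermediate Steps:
t(T) = 22 (t(T) = 6 - 2*(-8) = 6 + 16 = 22)
(26 - C(-3)) - (-54)*t(12) = (26 - 1*(-8)) - (-54)*22 = (26 + 8) - 54*(-22) = 34 + 1188 = 1222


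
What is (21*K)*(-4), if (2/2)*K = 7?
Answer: -588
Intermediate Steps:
K = 7
(21*K)*(-4) = (21*7)*(-4) = 147*(-4) = -588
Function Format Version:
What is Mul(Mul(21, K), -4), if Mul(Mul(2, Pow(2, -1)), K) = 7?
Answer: -588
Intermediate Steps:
K = 7
Mul(Mul(21, K), -4) = Mul(Mul(21, 7), -4) = Mul(147, -4) = -588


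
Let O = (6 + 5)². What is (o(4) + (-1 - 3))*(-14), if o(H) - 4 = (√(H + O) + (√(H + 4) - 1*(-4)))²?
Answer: -14*(4 + 2*√2 + 5*√5)² ≈ -4540.4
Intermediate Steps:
O = 121 (O = 11² = 121)
o(H) = 4 + (4 + √(4 + H) + √(121 + H))² (o(H) = 4 + (√(H + 121) + (√(H + 4) - 1*(-4)))² = 4 + (√(121 + H) + (√(4 + H) + 4))² = 4 + (√(121 + H) + (4 + √(4 + H)))² = 4 + (4 + √(4 + H) + √(121 + H))²)
(o(4) + (-1 - 3))*(-14) = ((4 + (4 + √(4 + 4) + √(121 + 4))²) + (-1 - 3))*(-14) = ((4 + (4 + √8 + √125)²) - 4)*(-14) = ((4 + (4 + 2*√2 + 5*√5)²) - 4)*(-14) = (4 + 2*√2 + 5*√5)²*(-14) = -14*(4 + 2*√2 + 5*√5)²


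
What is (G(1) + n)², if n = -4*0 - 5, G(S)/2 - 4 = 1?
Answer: 25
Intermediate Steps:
G(S) = 10 (G(S) = 8 + 2*1 = 8 + 2 = 10)
n = -5 (n = 0 - 5 = -5)
(G(1) + n)² = (10 - 5)² = 5² = 25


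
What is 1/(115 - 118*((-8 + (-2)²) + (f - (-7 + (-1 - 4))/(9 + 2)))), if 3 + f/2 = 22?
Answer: -11/44283 ≈ -0.00024840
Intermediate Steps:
f = 38 (f = -6 + 2*22 = -6 + 44 = 38)
1/(115 - 118*((-8 + (-2)²) + (f - (-7 + (-1 - 4))/(9 + 2)))) = 1/(115 - 118*((-8 + (-2)²) + (38 - (-7 + (-1 - 4))/(9 + 2)))) = 1/(115 - 118*((-8 + 4) + (38 - (-7 - 5)/11))) = 1/(115 - 118*(-4 + (38 - (-12)/11))) = 1/(115 - 118*(-4 + (38 - 1*(-12/11)))) = 1/(115 - 118*(-4 + (38 + 12/11))) = 1/(115 - 118*(-4 + 430/11)) = 1/(115 - 118*386/11) = 1/(115 - 45548/11) = 1/(-44283/11) = -11/44283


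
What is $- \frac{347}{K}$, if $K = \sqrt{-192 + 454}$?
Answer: $- \frac{347 \sqrt{262}}{262} \approx -21.438$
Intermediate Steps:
$K = \sqrt{262} \approx 16.186$
$- \frac{347}{K} = - \frac{347}{\sqrt{262}} = - 347 \frac{\sqrt{262}}{262} = - \frac{347 \sqrt{262}}{262}$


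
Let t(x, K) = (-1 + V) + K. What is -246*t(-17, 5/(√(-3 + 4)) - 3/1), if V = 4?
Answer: -1230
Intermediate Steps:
t(x, K) = 3 + K (t(x, K) = (-1 + 4) + K = 3 + K)
-246*t(-17, 5/(√(-3 + 4)) - 3/1) = -246*(3 + (5/(√(-3 + 4)) - 3/1)) = -246*(3 + (5/(√1) - 3*1)) = -246*(3 + (5/1 - 3)) = -246*(3 + (5*1 - 3)) = -246*(3 + (5 - 3)) = -246*(3 + 2) = -246*5 = -1230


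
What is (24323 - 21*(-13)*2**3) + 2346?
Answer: 28853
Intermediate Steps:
(24323 - 21*(-13)*2**3) + 2346 = (24323 + 273*8) + 2346 = (24323 + 2184) + 2346 = 26507 + 2346 = 28853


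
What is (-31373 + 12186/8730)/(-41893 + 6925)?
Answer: 3803807/4239870 ≈ 0.89715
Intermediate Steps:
(-31373 + 12186/8730)/(-41893 + 6925) = (-31373 + 12186*(1/8730))/(-34968) = (-31373 + 677/485)*(-1/34968) = -15215228/485*(-1/34968) = 3803807/4239870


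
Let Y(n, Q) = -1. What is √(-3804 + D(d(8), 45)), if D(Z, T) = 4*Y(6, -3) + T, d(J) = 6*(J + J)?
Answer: I*√3763 ≈ 61.343*I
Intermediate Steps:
d(J) = 12*J (d(J) = 6*(2*J) = 12*J)
D(Z, T) = -4 + T (D(Z, T) = 4*(-1) + T = -4 + T)
√(-3804 + D(d(8), 45)) = √(-3804 + (-4 + 45)) = √(-3804 + 41) = √(-3763) = I*√3763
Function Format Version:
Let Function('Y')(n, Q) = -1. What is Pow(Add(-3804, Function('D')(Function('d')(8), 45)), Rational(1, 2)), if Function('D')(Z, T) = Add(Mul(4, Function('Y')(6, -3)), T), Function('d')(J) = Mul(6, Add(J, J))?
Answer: Mul(I, Pow(3763, Rational(1, 2))) ≈ Mul(61.343, I)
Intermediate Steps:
Function('d')(J) = Mul(12, J) (Function('d')(J) = Mul(6, Mul(2, J)) = Mul(12, J))
Function('D')(Z, T) = Add(-4, T) (Function('D')(Z, T) = Add(Mul(4, -1), T) = Add(-4, T))
Pow(Add(-3804, Function('D')(Function('d')(8), 45)), Rational(1, 2)) = Pow(Add(-3804, Add(-4, 45)), Rational(1, 2)) = Pow(Add(-3804, 41), Rational(1, 2)) = Pow(-3763, Rational(1, 2)) = Mul(I, Pow(3763, Rational(1, 2)))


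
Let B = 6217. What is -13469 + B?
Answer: -7252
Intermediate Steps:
-13469 + B = -13469 + 6217 = -7252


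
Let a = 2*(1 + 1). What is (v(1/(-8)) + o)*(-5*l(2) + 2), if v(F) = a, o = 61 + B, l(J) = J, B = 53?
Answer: -944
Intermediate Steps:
o = 114 (o = 61 + 53 = 114)
a = 4 (a = 2*2 = 4)
v(F) = 4
(v(1/(-8)) + o)*(-5*l(2) + 2) = (4 + 114)*(-5*2 + 2) = 118*(-10 + 2) = 118*(-8) = -944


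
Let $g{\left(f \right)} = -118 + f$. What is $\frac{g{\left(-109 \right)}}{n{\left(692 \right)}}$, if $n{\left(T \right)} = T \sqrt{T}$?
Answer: $- \frac{227 \sqrt{173}}{239432} \approx -0.01247$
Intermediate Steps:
$n{\left(T \right)} = T^{\frac{3}{2}}$
$\frac{g{\left(-109 \right)}}{n{\left(692 \right)}} = \frac{-118 - 109}{692^{\frac{3}{2}}} = - \frac{227}{1384 \sqrt{173}} = - 227 \frac{\sqrt{173}}{239432} = - \frac{227 \sqrt{173}}{239432}$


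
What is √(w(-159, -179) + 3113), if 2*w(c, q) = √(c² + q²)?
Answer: √(12452 + 2*√57322)/2 ≈ 56.857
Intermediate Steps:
w(c, q) = √(c² + q²)/2
√(w(-159, -179) + 3113) = √(√((-159)² + (-179)²)/2 + 3113) = √(√(25281 + 32041)/2 + 3113) = √(√57322/2 + 3113) = √(3113 + √57322/2)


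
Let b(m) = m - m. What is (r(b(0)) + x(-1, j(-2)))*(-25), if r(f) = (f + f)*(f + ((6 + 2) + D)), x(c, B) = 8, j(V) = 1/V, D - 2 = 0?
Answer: -200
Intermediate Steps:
D = 2 (D = 2 + 0 = 2)
j(V) = 1/V
b(m) = 0
r(f) = 2*f*(10 + f) (r(f) = (f + f)*(f + ((6 + 2) + 2)) = (2*f)*(f + (8 + 2)) = (2*f)*(f + 10) = (2*f)*(10 + f) = 2*f*(10 + f))
(r(b(0)) + x(-1, j(-2)))*(-25) = (2*0*(10 + 0) + 8)*(-25) = (2*0*10 + 8)*(-25) = (0 + 8)*(-25) = 8*(-25) = -200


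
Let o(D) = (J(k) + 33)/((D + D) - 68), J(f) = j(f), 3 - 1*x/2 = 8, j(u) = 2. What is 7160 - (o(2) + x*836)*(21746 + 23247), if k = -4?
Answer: 24075087715/64 ≈ 3.7617e+8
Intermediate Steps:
x = -10 (x = 6 - 2*8 = 6 - 16 = -10)
J(f) = 2
o(D) = 35/(-68 + 2*D) (o(D) = (2 + 33)/((D + D) - 68) = 35/(2*D - 68) = 35/(-68 + 2*D))
7160 - (o(2) + x*836)*(21746 + 23247) = 7160 - (35/(2*(-34 + 2)) - 10*836)*(21746 + 23247) = 7160 - ((35/2)/(-32) - 8360)*44993 = 7160 - ((35/2)*(-1/32) - 8360)*44993 = 7160 - (-35/64 - 8360)*44993 = 7160 - (-535075)*44993/64 = 7160 - 1*(-24074629475/64) = 7160 + 24074629475/64 = 24075087715/64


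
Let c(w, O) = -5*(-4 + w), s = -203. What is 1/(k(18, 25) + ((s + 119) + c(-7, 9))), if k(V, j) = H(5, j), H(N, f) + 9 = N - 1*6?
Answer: -1/39 ≈ -0.025641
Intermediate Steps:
H(N, f) = -15 + N (H(N, f) = -9 + (N - 1*6) = -9 + (N - 6) = -9 + (-6 + N) = -15 + N)
c(w, O) = 20 - 5*w
k(V, j) = -10 (k(V, j) = -15 + 5 = -10)
1/(k(18, 25) + ((s + 119) + c(-7, 9))) = 1/(-10 + ((-203 + 119) + (20 - 5*(-7)))) = 1/(-10 + (-84 + (20 + 35))) = 1/(-10 + (-84 + 55)) = 1/(-10 - 29) = 1/(-39) = -1/39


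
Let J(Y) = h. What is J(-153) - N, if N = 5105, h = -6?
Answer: -5111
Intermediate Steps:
J(Y) = -6
J(-153) - N = -6 - 1*5105 = -6 - 5105 = -5111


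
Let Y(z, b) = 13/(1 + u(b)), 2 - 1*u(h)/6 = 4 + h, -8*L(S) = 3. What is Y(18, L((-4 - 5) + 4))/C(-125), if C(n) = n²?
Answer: -52/546875 ≈ -9.5086e-5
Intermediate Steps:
L(S) = -3/8 (L(S) = -⅛*3 = -3/8)
u(h) = -12 - 6*h (u(h) = 12 - 6*(4 + h) = 12 + (-24 - 6*h) = -12 - 6*h)
Y(z, b) = 13/(-11 - 6*b) (Y(z, b) = 13/(1 + (-12 - 6*b)) = 13/(-11 - 6*b))
Y(18, L((-4 - 5) + 4))/C(-125) = (-13/(11 + 6*(-3/8)))/((-125)²) = -13/(11 - 9/4)/15625 = -13/35/4*(1/15625) = -13*4/35*(1/15625) = -52/35*1/15625 = -52/546875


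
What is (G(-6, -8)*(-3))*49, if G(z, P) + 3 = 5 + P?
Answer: 882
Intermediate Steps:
G(z, P) = 2 + P (G(z, P) = -3 + (5 + P) = 2 + P)
(G(-6, -8)*(-3))*49 = ((2 - 8)*(-3))*49 = -6*(-3)*49 = 18*49 = 882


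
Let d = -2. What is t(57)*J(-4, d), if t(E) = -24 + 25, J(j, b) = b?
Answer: -2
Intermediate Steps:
t(E) = 1
t(57)*J(-4, d) = 1*(-2) = -2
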